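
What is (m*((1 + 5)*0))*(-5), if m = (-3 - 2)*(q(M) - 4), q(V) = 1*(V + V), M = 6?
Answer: 0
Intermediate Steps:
q(V) = 2*V (q(V) = 1*(2*V) = 2*V)
m = -40 (m = (-3 - 2)*(2*6 - 4) = -5*(12 - 4) = -5*8 = -40)
(m*((1 + 5)*0))*(-5) = -40*(1 + 5)*0*(-5) = -240*0*(-5) = -40*0*(-5) = 0*(-5) = 0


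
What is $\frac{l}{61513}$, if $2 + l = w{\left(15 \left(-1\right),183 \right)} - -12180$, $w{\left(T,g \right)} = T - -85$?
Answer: $\frac{12248}{61513} \approx 0.19911$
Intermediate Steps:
$w{\left(T,g \right)} = 85 + T$ ($w{\left(T,g \right)} = T + 85 = 85 + T$)
$l = 12248$ ($l = -2 + \left(\left(85 + 15 \left(-1\right)\right) - -12180\right) = -2 + \left(\left(85 - 15\right) + 12180\right) = -2 + \left(70 + 12180\right) = -2 + 12250 = 12248$)
$\frac{l}{61513} = \frac{12248}{61513}$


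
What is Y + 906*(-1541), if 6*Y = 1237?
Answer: -8375639/6 ≈ -1.3959e+6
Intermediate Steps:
Y = 1237/6 (Y = (⅙)*1237 = 1237/6 ≈ 206.17)
Y + 906*(-1541) = 1237/6 + 906*(-1541) = 1237/6 - 1396146 = -8375639/6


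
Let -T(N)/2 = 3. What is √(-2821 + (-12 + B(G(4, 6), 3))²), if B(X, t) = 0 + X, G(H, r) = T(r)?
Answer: I*√2497 ≈ 49.97*I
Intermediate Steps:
T(N) = -6 (T(N) = -2*3 = -6)
G(H, r) = -6
B(X, t) = X
√(-2821 + (-12 + B(G(4, 6), 3))²) = √(-2821 + (-12 - 6)²) = √(-2821 + (-18)²) = √(-2821 + 324) = √(-2497) = I*√2497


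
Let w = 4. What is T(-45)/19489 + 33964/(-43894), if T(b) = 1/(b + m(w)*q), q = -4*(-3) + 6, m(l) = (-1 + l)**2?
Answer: -38722555219/50043834711 ≈ -0.77377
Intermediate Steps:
q = 18 (q = 12 + 6 = 18)
T(b) = 1/(162 + b) (T(b) = 1/(b + (-1 + 4)**2*18) = 1/(b + 3**2*18) = 1/(b + 9*18) = 1/(b + 162) = 1/(162 + b))
T(-45)/19489 + 33964/(-43894) = 1/((162 - 45)*19489) + 33964/(-43894) = (1/19489)/117 + 33964*(-1/43894) = (1/117)*(1/19489) - 16982/21947 = 1/2280213 - 16982/21947 = -38722555219/50043834711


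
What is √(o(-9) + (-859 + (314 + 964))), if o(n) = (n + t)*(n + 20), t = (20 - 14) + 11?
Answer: 13*√3 ≈ 22.517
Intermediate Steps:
t = 17 (t = 6 + 11 = 17)
o(n) = (17 + n)*(20 + n) (o(n) = (n + 17)*(n + 20) = (17 + n)*(20 + n))
√(o(-9) + (-859 + (314 + 964))) = √((340 + (-9)² + 37*(-9)) + (-859 + (314 + 964))) = √((340 + 81 - 333) + (-859 + 1278)) = √(88 + 419) = √507 = 13*√3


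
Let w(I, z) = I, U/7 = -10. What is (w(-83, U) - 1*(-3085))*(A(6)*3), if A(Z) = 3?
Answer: 27018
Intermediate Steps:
U = -70 (U = 7*(-10) = -70)
(w(-83, U) - 1*(-3085))*(A(6)*3) = (-83 - 1*(-3085))*(3*3) = (-83 + 3085)*9 = 3002*9 = 27018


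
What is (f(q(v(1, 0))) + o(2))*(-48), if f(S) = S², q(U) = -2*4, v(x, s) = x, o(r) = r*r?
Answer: -3264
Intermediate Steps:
o(r) = r²
q(U) = -8
(f(q(v(1, 0))) + o(2))*(-48) = ((-8)² + 2²)*(-48) = (64 + 4)*(-48) = 68*(-48) = -3264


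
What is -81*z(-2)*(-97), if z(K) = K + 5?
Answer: 23571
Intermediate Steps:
z(K) = 5 + K
-81*z(-2)*(-97) = -81*(5 - 2)*(-97) = -81*3*(-97) = -243*(-97) = 23571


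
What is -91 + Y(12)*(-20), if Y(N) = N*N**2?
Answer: -34651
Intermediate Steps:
Y(N) = N**3
-91 + Y(12)*(-20) = -91 + 12**3*(-20) = -91 + 1728*(-20) = -91 - 34560 = -34651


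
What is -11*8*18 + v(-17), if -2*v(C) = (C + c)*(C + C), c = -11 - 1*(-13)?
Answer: -1839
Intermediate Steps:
c = 2 (c = -11 + 13 = 2)
v(C) = -C*(2 + C) (v(C) = -(C + 2)*(C + C)/2 = -(2 + C)*2*C/2 = -C*(2 + C))
-11*8*18 + v(-17) = -11*8*18 - 1*(-17)*(2 - 17) = -88*18 - 1*(-17)*(-15) = -1584 - 255 = -1839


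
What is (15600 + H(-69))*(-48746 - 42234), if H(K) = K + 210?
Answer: -1432116180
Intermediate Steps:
H(K) = 210 + K
(15600 + H(-69))*(-48746 - 42234) = (15600 + (210 - 69))*(-48746 - 42234) = (15600 + 141)*(-90980) = 15741*(-90980) = -1432116180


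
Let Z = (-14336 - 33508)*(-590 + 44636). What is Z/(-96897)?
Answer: 702445608/32299 ≈ 21748.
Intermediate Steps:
Z = -2107336824 (Z = -47844*44046 = -2107336824)
Z/(-96897) = -2107336824/(-96897) = -2107336824*(-1/96897) = 702445608/32299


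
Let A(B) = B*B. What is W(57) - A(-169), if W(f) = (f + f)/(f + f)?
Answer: -28560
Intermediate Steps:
A(B) = B²
W(f) = 1 (W(f) = (2*f)/((2*f)) = (2*f)*(1/(2*f)) = 1)
W(57) - A(-169) = 1 - 1*(-169)² = 1 - 1*28561 = 1 - 28561 = -28560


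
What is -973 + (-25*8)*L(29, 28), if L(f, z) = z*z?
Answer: -157773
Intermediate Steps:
L(f, z) = z**2
-973 + (-25*8)*L(29, 28) = -973 - 25*8*28**2 = -973 - 200*784 = -973 - 156800 = -157773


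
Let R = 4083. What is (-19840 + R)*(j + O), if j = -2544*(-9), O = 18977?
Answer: -659792861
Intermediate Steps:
j = 22896
(-19840 + R)*(j + O) = (-19840 + 4083)*(22896 + 18977) = -15757*41873 = -659792861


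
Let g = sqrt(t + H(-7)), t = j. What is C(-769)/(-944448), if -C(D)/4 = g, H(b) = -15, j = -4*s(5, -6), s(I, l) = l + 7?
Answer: I*sqrt(19)/236112 ≈ 1.8461e-5*I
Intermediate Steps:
s(I, l) = 7 + l
j = -4 (j = -4*(7 - 6) = -4*1 = -4)
t = -4
g = I*sqrt(19) (g = sqrt(-4 - 15) = sqrt(-19) = I*sqrt(19) ≈ 4.3589*I)
C(D) = -4*I*sqrt(19)
C(-769)/(-944448) = -4*I*sqrt(19)/(-944448) = -4*I*sqrt(19)*(-1/944448) = I*sqrt(19)/236112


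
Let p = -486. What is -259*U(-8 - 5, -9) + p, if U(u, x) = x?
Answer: 1845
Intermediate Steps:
-259*U(-8 - 5, -9) + p = -259*(-9) - 486 = 2331 - 486 = 1845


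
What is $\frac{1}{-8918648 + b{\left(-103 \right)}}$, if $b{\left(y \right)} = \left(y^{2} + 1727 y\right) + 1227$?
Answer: $- \frac{1}{9084693} \approx -1.1008 \cdot 10^{-7}$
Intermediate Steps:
$b{\left(y \right)} = 1227 + y^{2} + 1727 y$
$\frac{1}{-8918648 + b{\left(-103 \right)}} = \frac{1}{-8918648 + \left(1227 + \left(-103\right)^{2} + 1727 \left(-103\right)\right)} = \frac{1}{-8918648 + \left(1227 + 10609 - 177881\right)} = \frac{1}{-8918648 - 166045} = \frac{1}{-9084693} = - \frac{1}{9084693}$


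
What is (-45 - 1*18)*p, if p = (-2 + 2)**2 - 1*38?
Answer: 2394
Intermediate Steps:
p = -38 (p = 0**2 - 38 = 0 - 38 = -38)
(-45 - 1*18)*p = (-45 - 1*18)*(-38) = (-45 - 18)*(-38) = -63*(-38) = 2394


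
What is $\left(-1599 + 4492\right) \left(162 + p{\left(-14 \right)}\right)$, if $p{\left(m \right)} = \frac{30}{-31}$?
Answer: $\frac{14441856}{31} \approx 4.6587 \cdot 10^{5}$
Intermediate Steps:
$p{\left(m \right)} = - \frac{30}{31}$ ($p{\left(m \right)} = 30 \left(- \frac{1}{31}\right) = - \frac{30}{31}$)
$\left(-1599 + 4492\right) \left(162 + p{\left(-14 \right)}\right) = \left(-1599 + 4492\right) \left(162 - \frac{30}{31}\right) = 2893 \cdot \frac{4992}{31} = \frac{14441856}{31}$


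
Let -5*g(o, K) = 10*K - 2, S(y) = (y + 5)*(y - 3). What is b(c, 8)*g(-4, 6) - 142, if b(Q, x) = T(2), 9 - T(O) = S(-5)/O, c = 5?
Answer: -1232/5 ≈ -246.40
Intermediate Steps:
S(y) = (-3 + y)*(5 + y) (S(y) = (5 + y)*(-3 + y) = (-3 + y)*(5 + y))
g(o, K) = ⅖ - 2*K (g(o, K) = -(10*K - 2)/5 = -(-2 + 10*K)/5 = ⅖ - 2*K)
T(O) = 9 (T(O) = 9 - (-15 + (-5)² + 2*(-5))/O = 9 - (-15 + 25 - 10)/O = 9 - 0/O = 9 - 1*0 = 9 + 0 = 9)
b(Q, x) = 9
b(c, 8)*g(-4, 6) - 142 = 9*(⅖ - 2*6) - 142 = 9*(⅖ - 12) - 142 = 9*(-58/5) - 142 = -522/5 - 142 = -1232/5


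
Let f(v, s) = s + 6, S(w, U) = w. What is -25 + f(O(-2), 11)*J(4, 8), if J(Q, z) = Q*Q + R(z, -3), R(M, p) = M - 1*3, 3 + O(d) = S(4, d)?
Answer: 332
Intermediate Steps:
O(d) = 1 (O(d) = -3 + 4 = 1)
R(M, p) = -3 + M (R(M, p) = M - 3 = -3 + M)
J(Q, z) = -3 + z + Q² (J(Q, z) = Q*Q + (-3 + z) = Q² + (-3 + z) = -3 + z + Q²)
f(v, s) = 6 + s
-25 + f(O(-2), 11)*J(4, 8) = -25 + (6 + 11)*(-3 + 8 + 4²) = -25 + 17*(-3 + 8 + 16) = -25 + 17*21 = -25 + 357 = 332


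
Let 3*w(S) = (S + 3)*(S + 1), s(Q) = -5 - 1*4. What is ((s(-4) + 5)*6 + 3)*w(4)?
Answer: -245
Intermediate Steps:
s(Q) = -9 (s(Q) = -5 - 4 = -9)
w(S) = (1 + S)*(3 + S)/3 (w(S) = ((S + 3)*(S + 1))/3 = ((3 + S)*(1 + S))/3 = ((1 + S)*(3 + S))/3 = (1 + S)*(3 + S)/3)
((s(-4) + 5)*6 + 3)*w(4) = ((-9 + 5)*6 + 3)*(1 + (⅓)*4² + (4/3)*4) = (-4*6 + 3)*(1 + (⅓)*16 + 16/3) = (-24 + 3)*(1 + 16/3 + 16/3) = -21*35/3 = -245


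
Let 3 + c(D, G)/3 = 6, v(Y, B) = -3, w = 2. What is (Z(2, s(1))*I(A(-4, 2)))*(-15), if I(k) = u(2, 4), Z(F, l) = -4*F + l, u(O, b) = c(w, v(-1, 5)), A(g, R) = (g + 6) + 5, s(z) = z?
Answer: 945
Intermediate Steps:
A(g, R) = 11 + g (A(g, R) = (6 + g) + 5 = 11 + g)
c(D, G) = 9 (c(D, G) = -9 + 3*6 = -9 + 18 = 9)
u(O, b) = 9
Z(F, l) = l - 4*F
I(k) = 9
(Z(2, s(1))*I(A(-4, 2)))*(-15) = ((1 - 4*2)*9)*(-15) = ((1 - 8)*9)*(-15) = -7*9*(-15) = -63*(-15) = 945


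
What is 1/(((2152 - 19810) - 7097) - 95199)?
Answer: -1/119954 ≈ -8.3365e-6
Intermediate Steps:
1/(((2152 - 19810) - 7097) - 95199) = 1/((-17658 - 7097) - 95199) = 1/(-24755 - 95199) = 1/(-119954) = -1/119954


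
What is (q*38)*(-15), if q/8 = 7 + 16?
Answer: -104880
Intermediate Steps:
q = 184 (q = 8*(7 + 16) = 8*23 = 184)
(q*38)*(-15) = (184*38)*(-15) = 6992*(-15) = -104880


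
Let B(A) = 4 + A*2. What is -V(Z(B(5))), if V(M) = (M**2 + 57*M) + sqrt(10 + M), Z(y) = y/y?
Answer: -58 - sqrt(11) ≈ -61.317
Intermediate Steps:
B(A) = 4 + 2*A
Z(y) = 1
V(M) = M**2 + sqrt(10 + M) + 57*M
-V(Z(B(5))) = -(1**2 + sqrt(10 + 1) + 57*1) = -(1 + sqrt(11) + 57) = -(58 + sqrt(11)) = -58 - sqrt(11)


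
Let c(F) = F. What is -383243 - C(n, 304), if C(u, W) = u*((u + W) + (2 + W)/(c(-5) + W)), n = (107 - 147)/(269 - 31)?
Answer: -1622487191617/4234139 ≈ -3.8319e+5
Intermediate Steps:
n = -20/119 (n = -40/238 = -40*1/238 = -20/119 ≈ -0.16807)
C(u, W) = u*(W + u + (2 + W)/(-5 + W)) (C(u, W) = u*((u + W) + (2 + W)/(-5 + W)) = u*((W + u) + (2 + W)/(-5 + W)) = u*(W + u + (2 + W)/(-5 + W)))
-383243 - C(n, 304) = -383243 - (-20)*(2 + 304**2 - 5*(-20/119) - 4*304 + 304*(-20/119))/(119*(-5 + 304)) = -383243 - (-20)*(2 + 92416 + 100/119 - 1216 - 6080/119)/(119*299) = -383243 - (-20)*10847058/(119*299*119) = -383243 - 1*(-216941160/4234139) = -383243 + 216941160/4234139 = -1622487191617/4234139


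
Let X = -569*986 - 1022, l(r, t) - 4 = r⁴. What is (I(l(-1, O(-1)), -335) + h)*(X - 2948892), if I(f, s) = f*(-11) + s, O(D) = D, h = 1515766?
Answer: -5320406336448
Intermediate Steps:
l(r, t) = 4 + r⁴
I(f, s) = s - 11*f (I(f, s) = -11*f + s = s - 11*f)
X = -562056 (X = -561034 - 1022 = -562056)
(I(l(-1, O(-1)), -335) + h)*(X - 2948892) = ((-335 - 11*(4 + (-1)⁴)) + 1515766)*(-562056 - 2948892) = ((-335 - 11*(4 + 1)) + 1515766)*(-3510948) = ((-335 - 11*5) + 1515766)*(-3510948) = ((-335 - 55) + 1515766)*(-3510948) = (-390 + 1515766)*(-3510948) = 1515376*(-3510948) = -5320406336448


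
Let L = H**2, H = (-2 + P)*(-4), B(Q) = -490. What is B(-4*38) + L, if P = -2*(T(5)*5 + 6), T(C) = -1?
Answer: -234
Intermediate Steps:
P = -2 (P = -2*(-1*5 + 6) = -2*(-5 + 6) = -2*1 = -2)
H = 16 (H = (-2 - 2)*(-4) = -4*(-4) = 16)
L = 256 (L = 16**2 = 256)
B(-4*38) + L = -490 + 256 = -234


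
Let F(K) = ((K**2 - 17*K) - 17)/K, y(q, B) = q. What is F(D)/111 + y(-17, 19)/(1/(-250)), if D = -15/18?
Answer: 14152577/3330 ≈ 4250.0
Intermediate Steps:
D = -5/6 (D = -15*1/18 = -5/6 ≈ -0.83333)
F(K) = (-17 + K**2 - 17*K)/K
F(D)/111 + y(-17, 19)/(1/(-250)) = (-17 - 5/6 - 17/(-5/6))/111 - 17/(1/(-250)) = (-17 - 5/6 - 17*(-6/5))*(1/111) - 17/(-1/250) = (-17 - 5/6 + 102/5)*(1/111) - 17*(-250) = (77/30)*(1/111) + 4250 = 77/3330 + 4250 = 14152577/3330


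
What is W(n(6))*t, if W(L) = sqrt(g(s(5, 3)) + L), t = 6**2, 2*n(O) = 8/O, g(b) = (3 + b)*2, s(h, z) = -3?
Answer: 12*sqrt(6) ≈ 29.394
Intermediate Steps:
g(b) = 6 + 2*b
n(O) = 4/O (n(O) = (8/O)/2 = 4/O)
t = 36
W(L) = sqrt(L) (W(L) = sqrt((6 + 2*(-3)) + L) = sqrt((6 - 6) + L) = sqrt(0 + L) = sqrt(L))
W(n(6))*t = sqrt(4/6)*36 = sqrt(4*(1/6))*36 = sqrt(2/3)*36 = (sqrt(6)/3)*36 = 12*sqrt(6)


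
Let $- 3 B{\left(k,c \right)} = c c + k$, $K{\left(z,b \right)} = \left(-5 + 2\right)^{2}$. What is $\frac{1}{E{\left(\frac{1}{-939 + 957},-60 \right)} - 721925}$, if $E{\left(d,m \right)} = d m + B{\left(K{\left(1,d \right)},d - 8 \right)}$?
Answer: $- \frac{972}{701737705} \approx -1.3851 \cdot 10^{-6}$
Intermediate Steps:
$K{\left(z,b \right)} = 9$ ($K{\left(z,b \right)} = \left(-3\right)^{2} = 9$)
$B{\left(k,c \right)} = - \frac{k}{3} - \frac{c^{2}}{3}$ ($B{\left(k,c \right)} = - \frac{c c + k}{3} = - \frac{c^{2} + k}{3} = - \frac{k + c^{2}}{3} = - \frac{k}{3} - \frac{c^{2}}{3}$)
$E{\left(d,m \right)} = -3 - \frac{\left(-8 + d\right)^{2}}{3} + d m$ ($E{\left(d,m \right)} = d m - \left(3 + \frac{\left(d - 8\right)^{2}}{3}\right) = d m - \left(3 + \frac{\left(-8 + d\right)^{2}}{3}\right) = -3 - \frac{\left(-8 + d\right)^{2}}{3} + d m$)
$\frac{1}{E{\left(\frac{1}{-939 + 957},-60 \right)} - 721925} = \frac{1}{\left(-3 - \frac{\left(-8 + \frac{1}{-939 + 957}\right)^{2}}{3} + \frac{1}{-939 + 957} \left(-60\right)\right) - 721925} = \frac{1}{\left(-3 - \frac{\left(-8 + \frac{1}{18}\right)^{2}}{3} + \frac{1}{18} \left(-60\right)\right) - 721925} = \frac{1}{\left(-3 - \frac{\left(- \frac{143}{18}\right)^{2}}{3} - \frac{10}{3}\right) - 721925} = \frac{1}{\left(-3 - \frac{20449}{972} - \frac{10}{3}\right) - 721925} = \frac{1}{- \frac{26605}{972} - 721925} = \frac{1}{- \frac{701737705}{972}} = - \frac{972}{701737705}$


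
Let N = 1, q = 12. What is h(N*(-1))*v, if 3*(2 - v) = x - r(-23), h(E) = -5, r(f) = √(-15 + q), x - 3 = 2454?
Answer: 4085 - 5*I*√3/3 ≈ 4085.0 - 2.8868*I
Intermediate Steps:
x = 2457 (x = 3 + 2454 = 2457)
r(f) = I*√3 (r(f) = √(-15 + 12) = √(-3) = I*√3)
v = -817 + I*√3/3 (v = 2 - (2457 - I*√3)/3 = 2 + (-819 + I*√3/3) = -817 + I*√3/3 ≈ -817.0 + 0.57735*I)
h(N*(-1))*v = -5*(-817 + I*√3/3) = 4085 - 5*I*√3/3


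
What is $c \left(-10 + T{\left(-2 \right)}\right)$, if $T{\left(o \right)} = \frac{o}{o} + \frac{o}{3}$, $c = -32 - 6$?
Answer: $\frac{1102}{3} \approx 367.33$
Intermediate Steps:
$c = -38$ ($c = -32 - 6 = -38$)
$T{\left(o \right)} = 1 + \frac{o}{3}$ ($T{\left(o \right)} = 1 + o \frac{1}{3} = 1 + \frac{o}{3}$)
$c \left(-10 + T{\left(-2 \right)}\right) = - 38 \left(-10 + \left(1 + \frac{1}{3} \left(-2\right)\right)\right) = - 38 \left(-10 + \left(1 - \frac{2}{3}\right)\right) = - 38 \left(-10 + \frac{1}{3}\right) = \left(-38\right) \left(- \frac{29}{3}\right) = \frac{1102}{3}$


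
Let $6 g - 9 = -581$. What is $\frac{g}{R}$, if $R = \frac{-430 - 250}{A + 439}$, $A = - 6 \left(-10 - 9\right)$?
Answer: $\frac{79079}{1020} \approx 77.528$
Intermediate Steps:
$g = - \frac{286}{3}$ ($g = \frac{3}{2} + \frac{1}{6} \left(-581\right) = \frac{3}{2} - \frac{581}{6} = - \frac{286}{3} \approx -95.333$)
$A = 114$ ($A = \left(-6\right) \left(-19\right) = 114$)
$R = - \frac{680}{553}$ ($R = \frac{-430 - 250}{114 + 439} = - \frac{680}{553} \approx -1.2297$)
$\frac{g}{R} = - \frac{286}{3 \left(- \frac{680}{553}\right)} = \left(- \frac{286}{3}\right) \left(- \frac{553}{680}\right) = \frac{79079}{1020}$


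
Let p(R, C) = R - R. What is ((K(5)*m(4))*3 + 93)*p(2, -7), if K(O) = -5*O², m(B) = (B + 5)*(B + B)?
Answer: 0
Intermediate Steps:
p(R, C) = 0
m(B) = 2*B*(5 + B) (m(B) = (5 + B)*(2*B) = 2*B*(5 + B))
((K(5)*m(4))*3 + 93)*p(2, -7) = (((-5*5²)*(2*4*(5 + 4)))*3 + 93)*0 = (((-5*25)*(2*4*9))*3 + 93)*0 = (-125*72*3 + 93)*0 = (-9000*3 + 93)*0 = (-27000 + 93)*0 = -26907*0 = 0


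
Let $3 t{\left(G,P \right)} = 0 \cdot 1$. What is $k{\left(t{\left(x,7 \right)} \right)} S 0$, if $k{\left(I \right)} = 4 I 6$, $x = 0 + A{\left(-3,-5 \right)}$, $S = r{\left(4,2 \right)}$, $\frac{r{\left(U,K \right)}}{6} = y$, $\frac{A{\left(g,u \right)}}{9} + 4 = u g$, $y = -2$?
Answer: $0$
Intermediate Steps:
$A{\left(g,u \right)} = -36 + 9 g u$ ($A{\left(g,u \right)} = -36 + 9 u g = -36 + 9 g u$)
$r{\left(U,K \right)} = -12$ ($r{\left(U,K \right)} = 6 \left(-2\right) = -12$)
$S = -12$
$x = 99$ ($x = 0 - \left(36 + 27 \left(-5\right)\right) = 0 + \left(-36 + 135\right) = 0 + 99 = 99$)
$t{\left(G,P \right)} = 0$ ($t{\left(G,P \right)} = \frac{0 \cdot 1}{3} = \frac{1}{3} \cdot 0 = 0$)
$k{\left(I \right)} = 24 I$
$k{\left(t{\left(x,7 \right)} \right)} S 0 = 24 \cdot 0 \left(\left(-12\right) 0\right) = 0 \cdot 0 = 0$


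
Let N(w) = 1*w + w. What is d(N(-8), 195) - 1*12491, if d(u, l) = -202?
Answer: -12693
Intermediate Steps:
N(w) = 2*w (N(w) = w + w = 2*w)
d(N(-8), 195) - 1*12491 = -202 - 1*12491 = -202 - 12491 = -12693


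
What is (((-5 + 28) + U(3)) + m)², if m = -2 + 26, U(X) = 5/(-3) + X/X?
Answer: 19321/9 ≈ 2146.8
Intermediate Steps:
U(X) = -⅔ (U(X) = 5*(-⅓) + 1 = -5/3 + 1 = -⅔)
m = 24
(((-5 + 28) + U(3)) + m)² = (((-5 + 28) - ⅔) + 24)² = ((23 - ⅔) + 24)² = (67/3 + 24)² = (139/3)² = 19321/9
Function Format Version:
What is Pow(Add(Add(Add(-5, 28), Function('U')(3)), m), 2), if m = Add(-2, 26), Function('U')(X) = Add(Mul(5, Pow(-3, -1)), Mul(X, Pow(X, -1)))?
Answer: Rational(19321, 9) ≈ 2146.8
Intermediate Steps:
Function('U')(X) = Rational(-2, 3) (Function('U')(X) = Add(Mul(5, Rational(-1, 3)), 1) = Add(Rational(-5, 3), 1) = Rational(-2, 3))
m = 24
Pow(Add(Add(Add(-5, 28), Function('U')(3)), m), 2) = Pow(Add(Add(Add(-5, 28), Rational(-2, 3)), 24), 2) = Pow(Add(Add(23, Rational(-2, 3)), 24), 2) = Pow(Add(Rational(67, 3), 24), 2) = Pow(Rational(139, 3), 2) = Rational(19321, 9)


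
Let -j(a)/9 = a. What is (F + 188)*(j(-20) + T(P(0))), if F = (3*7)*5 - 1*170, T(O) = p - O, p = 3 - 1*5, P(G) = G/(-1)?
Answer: 21894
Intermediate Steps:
P(G) = -G (P(G) = G*(-1) = -G)
p = -2 (p = 3 - 5 = -2)
T(O) = -2 - O
j(a) = -9*a
F = -65 (F = 21*5 - 170 = 105 - 170 = -65)
(F + 188)*(j(-20) + T(P(0))) = (-65 + 188)*(-9*(-20) + (-2 - (-1)*0)) = 123*(180 + (-2 - 1*0)) = 123*(180 + (-2 + 0)) = 123*(180 - 2) = 123*178 = 21894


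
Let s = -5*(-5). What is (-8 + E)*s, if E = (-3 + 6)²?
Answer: 25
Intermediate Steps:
s = 25
E = 9 (E = 3² = 9)
(-8 + E)*s = (-8 + 9)*25 = 1*25 = 25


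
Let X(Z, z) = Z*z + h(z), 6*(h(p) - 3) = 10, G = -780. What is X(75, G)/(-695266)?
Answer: 87743/1042899 ≈ 0.084134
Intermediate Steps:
h(p) = 14/3 (h(p) = 3 + (⅙)*10 = 3 + 5/3 = 14/3)
X(Z, z) = 14/3 + Z*z (X(Z, z) = Z*z + 14/3 = 14/3 + Z*z)
X(75, G)/(-695266) = (14/3 + 75*(-780))/(-695266) = (14/3 - 58500)*(-1/695266) = -175486/3*(-1/695266) = 87743/1042899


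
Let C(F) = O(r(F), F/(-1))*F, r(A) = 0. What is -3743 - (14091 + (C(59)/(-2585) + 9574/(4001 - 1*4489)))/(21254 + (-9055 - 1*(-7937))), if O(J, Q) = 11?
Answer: -4322468050919/1154598240 ≈ -3743.7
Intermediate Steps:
C(F) = 11*F
-3743 - (14091 + (C(59)/(-2585) + 9574/(4001 - 1*4489)))/(21254 + (-9055 - 1*(-7937))) = -3743 - (14091 + ((11*59)/(-2585) + 9574/(4001 - 1*4489)))/(21254 + (-9055 - 1*(-7937))) = -3743 - (14091 + (649*(-1/2585) + 9574/(4001 - 4489)))/(21254 + (-9055 + 7937)) = -3743 - (14091 + (-59/235 + 9574/(-488)))/(21254 - 1118) = -3743 - (14091 + (-59/235 + 9574*(-1/488)))/20136 = -3743 - (14091 + (-59/235 - 4787/244))/20136 = -3743 - (14091 - 1139341/57340)/20136 = -3743 - 806838599/(57340*20136) = -3743 - 1*806838599/1154598240 = -3743 - 806838599/1154598240 = -4322468050919/1154598240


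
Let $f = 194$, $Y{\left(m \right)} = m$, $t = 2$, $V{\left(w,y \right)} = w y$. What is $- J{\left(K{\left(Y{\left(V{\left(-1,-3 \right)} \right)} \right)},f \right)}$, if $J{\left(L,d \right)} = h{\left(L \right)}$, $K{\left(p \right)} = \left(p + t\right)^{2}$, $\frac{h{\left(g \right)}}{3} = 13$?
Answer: $-39$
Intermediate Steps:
$h{\left(g \right)} = 39$ ($h{\left(g \right)} = 3 \cdot 13 = 39$)
$K{\left(p \right)} = \left(2 + p\right)^{2}$ ($K{\left(p \right)} = \left(p + 2\right)^{2} = \left(2 + p\right)^{2}$)
$J{\left(L,d \right)} = 39$
$- J{\left(K{\left(Y{\left(V{\left(-1,-3 \right)} \right)} \right)},f \right)} = \left(-1\right) 39 = -39$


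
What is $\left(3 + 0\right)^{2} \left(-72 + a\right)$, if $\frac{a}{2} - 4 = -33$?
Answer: $-1170$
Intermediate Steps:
$a = -58$ ($a = 8 + 2 \left(-33\right) = 8 - 66 = -58$)
$\left(3 + 0\right)^{2} \left(-72 + a\right) = \left(3 + 0\right)^{2} \left(-72 - 58\right) = 3^{2} \left(-130\right) = 9 \left(-130\right) = -1170$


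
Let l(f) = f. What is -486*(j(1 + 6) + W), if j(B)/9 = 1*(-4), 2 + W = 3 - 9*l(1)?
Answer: 21384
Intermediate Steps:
W = -8 (W = -2 + (3 - 9*1) = -2 + (3 - 9) = -2 - 6 = -8)
j(B) = -36 (j(B) = 9*(1*(-4)) = 9*(-4) = -36)
-486*(j(1 + 6) + W) = -486*(-36 - 8) = -486*(-44) = 21384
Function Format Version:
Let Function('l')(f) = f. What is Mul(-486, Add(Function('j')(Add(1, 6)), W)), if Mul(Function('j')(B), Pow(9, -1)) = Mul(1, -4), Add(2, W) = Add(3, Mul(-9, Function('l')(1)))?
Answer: 21384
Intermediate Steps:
W = -8 (W = Add(-2, Add(3, Mul(-9, 1))) = Add(-2, Add(3, -9)) = Add(-2, -6) = -8)
Function('j')(B) = -36 (Function('j')(B) = Mul(9, Mul(1, -4)) = Mul(9, -4) = -36)
Mul(-486, Add(Function('j')(Add(1, 6)), W)) = Mul(-486, Add(-36, -8)) = Mul(-486, -44) = 21384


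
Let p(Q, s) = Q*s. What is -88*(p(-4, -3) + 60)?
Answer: -6336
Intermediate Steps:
-88*(p(-4, -3) + 60) = -88*(-4*(-3) + 60) = -88*(12 + 60) = -88*72 = -6336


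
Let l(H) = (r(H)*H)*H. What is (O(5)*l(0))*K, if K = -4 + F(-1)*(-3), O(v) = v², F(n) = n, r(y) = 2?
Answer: 0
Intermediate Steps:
l(H) = 2*H² (l(H) = (2*H)*H = 2*H²)
K = -1 (K = -4 - 1*(-3) = -4 + 3 = -1)
(O(5)*l(0))*K = (5²*(2*0²))*(-1) = (25*(2*0))*(-1) = (25*0)*(-1) = 0*(-1) = 0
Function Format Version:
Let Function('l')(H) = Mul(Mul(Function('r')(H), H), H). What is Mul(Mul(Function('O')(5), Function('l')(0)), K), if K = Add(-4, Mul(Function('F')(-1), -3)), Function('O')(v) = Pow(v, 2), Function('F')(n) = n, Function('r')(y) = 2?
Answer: 0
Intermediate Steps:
Function('l')(H) = Mul(2, Pow(H, 2)) (Function('l')(H) = Mul(Mul(2, H), H) = Mul(2, Pow(H, 2)))
K = -1 (K = Add(-4, Mul(-1, -3)) = Add(-4, 3) = -1)
Mul(Mul(Function('O')(5), Function('l')(0)), K) = Mul(Mul(Pow(5, 2), Mul(2, Pow(0, 2))), -1) = Mul(Mul(25, Mul(2, 0)), -1) = Mul(Mul(25, 0), -1) = Mul(0, -1) = 0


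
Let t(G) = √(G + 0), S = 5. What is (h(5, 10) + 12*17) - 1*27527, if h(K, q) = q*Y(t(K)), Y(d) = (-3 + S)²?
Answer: -27283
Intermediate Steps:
t(G) = √G
Y(d) = 4 (Y(d) = (-3 + 5)² = 2² = 4)
h(K, q) = 4*q (h(K, q) = q*4 = 4*q)
(h(5, 10) + 12*17) - 1*27527 = (4*10 + 12*17) - 1*27527 = (40 + 204) - 27527 = 244 - 27527 = -27283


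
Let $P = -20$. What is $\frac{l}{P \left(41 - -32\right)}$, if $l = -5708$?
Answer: $\frac{1427}{365} \approx 3.9096$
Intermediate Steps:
$\frac{l}{P \left(41 - -32\right)} = - \frac{5708}{\left(-20\right) \left(41 - -32\right)} = - \frac{5708}{\left(-20\right) \left(41 + 32\right)} = - \frac{5708}{\left(-20\right) 73} = - \frac{5708}{-1460} = \left(-5708\right) \left(- \frac{1}{1460}\right) = \frac{1427}{365}$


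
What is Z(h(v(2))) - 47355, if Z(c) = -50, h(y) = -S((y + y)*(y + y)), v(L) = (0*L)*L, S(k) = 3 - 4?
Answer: -47405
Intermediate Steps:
S(k) = -1
v(L) = 0 (v(L) = 0*L = 0)
h(y) = 1 (h(y) = -1*(-1) = 1)
Z(h(v(2))) - 47355 = -50 - 47355 = -47405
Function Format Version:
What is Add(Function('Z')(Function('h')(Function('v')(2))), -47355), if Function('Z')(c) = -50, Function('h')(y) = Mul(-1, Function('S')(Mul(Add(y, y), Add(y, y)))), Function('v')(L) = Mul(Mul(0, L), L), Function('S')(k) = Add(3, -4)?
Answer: -47405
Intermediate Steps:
Function('S')(k) = -1
Function('v')(L) = 0 (Function('v')(L) = Mul(0, L) = 0)
Function('h')(y) = 1 (Function('h')(y) = Mul(-1, -1) = 1)
Add(Function('Z')(Function('h')(Function('v')(2))), -47355) = Add(-50, -47355) = -47405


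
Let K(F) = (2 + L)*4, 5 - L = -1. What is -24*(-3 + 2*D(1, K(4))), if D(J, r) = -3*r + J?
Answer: 4632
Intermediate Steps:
L = 6 (L = 5 - 1*(-1) = 5 + 1 = 6)
K(F) = 32 (K(F) = (2 + 6)*4 = 8*4 = 32)
D(J, r) = J - 3*r
-24*(-3 + 2*D(1, K(4))) = -24*(-3 + 2*(1 - 3*32)) = -24*(-3 + 2*(1 - 96)) = -24*(-3 + 2*(-95)) = -24*(-3 - 190) = -24*(-193) = 4632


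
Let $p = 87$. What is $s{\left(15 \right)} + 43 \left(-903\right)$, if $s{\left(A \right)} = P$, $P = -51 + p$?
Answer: $-38793$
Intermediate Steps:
$P = 36$ ($P = -51 + 87 = 36$)
$s{\left(A \right)} = 36$
$s{\left(15 \right)} + 43 \left(-903\right) = 36 + 43 \left(-903\right) = 36 - 38829 = -38793$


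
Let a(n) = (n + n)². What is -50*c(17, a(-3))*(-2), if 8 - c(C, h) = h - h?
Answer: 800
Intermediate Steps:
a(n) = 4*n² (a(n) = (2*n)² = 4*n²)
c(C, h) = 8 (c(C, h) = 8 - (h - h) = 8 - 1*0 = 8 + 0 = 8)
-50*c(17, a(-3))*(-2) = -50*8*(-2) = -400*(-2) = 800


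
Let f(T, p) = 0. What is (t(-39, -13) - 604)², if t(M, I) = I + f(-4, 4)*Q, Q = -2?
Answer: 380689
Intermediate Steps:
t(M, I) = I (t(M, I) = I + 0*(-2) = I + 0 = I)
(t(-39, -13) - 604)² = (-13 - 604)² = (-617)² = 380689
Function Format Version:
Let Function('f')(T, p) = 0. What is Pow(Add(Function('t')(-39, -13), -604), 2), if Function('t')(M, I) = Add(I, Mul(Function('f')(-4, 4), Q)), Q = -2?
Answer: 380689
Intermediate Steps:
Function('t')(M, I) = I (Function('t')(M, I) = Add(I, Mul(0, -2)) = Add(I, 0) = I)
Pow(Add(Function('t')(-39, -13), -604), 2) = Pow(Add(-13, -604), 2) = Pow(-617, 2) = 380689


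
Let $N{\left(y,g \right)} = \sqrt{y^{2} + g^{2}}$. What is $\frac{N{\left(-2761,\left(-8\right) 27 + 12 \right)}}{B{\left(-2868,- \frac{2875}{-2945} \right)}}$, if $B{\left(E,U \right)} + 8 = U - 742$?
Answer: $- \frac{589 \sqrt{7664737}}{441175} \approx -3.6962$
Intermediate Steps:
$B{\left(E,U \right)} = -750 + U$ ($B{\left(E,U \right)} = -8 + \left(U - 742\right) = -8 + \left(-742 + U\right) = -750 + U$)
$N{\left(y,g \right)} = \sqrt{g^{2} + y^{2}}$
$\frac{N{\left(-2761,\left(-8\right) 27 + 12 \right)}}{B{\left(-2868,- \frac{2875}{-2945} \right)}} = \frac{\sqrt{\left(\left(-8\right) 27 + 12\right)^{2} + \left(-2761\right)^{2}}}{-750 - \frac{2875}{-2945}} = \frac{\sqrt{\left(-216 + 12\right)^{2} + 7623121}}{-750 - - \frac{575}{589}} = \frac{\sqrt{\left(-204\right)^{2} + 7623121}}{-750 + \frac{575}{589}} = \frac{\sqrt{41616 + 7623121}}{- \frac{441175}{589}} = \sqrt{7664737} \left(- \frac{589}{441175}\right) = - \frac{589 \sqrt{7664737}}{441175}$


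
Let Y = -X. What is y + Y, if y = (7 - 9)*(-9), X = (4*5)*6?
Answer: -102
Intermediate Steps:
X = 120 (X = 20*6 = 120)
y = 18 (y = -2*(-9) = 18)
Y = -120 (Y = -1*120 = -120)
y + Y = 18 - 120 = -102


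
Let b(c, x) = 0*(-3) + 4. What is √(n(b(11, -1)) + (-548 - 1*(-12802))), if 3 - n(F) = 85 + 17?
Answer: √12155 ≈ 110.25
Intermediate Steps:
b(c, x) = 4 (b(c, x) = 0 + 4 = 4)
n(F) = -99 (n(F) = 3 - (85 + 17) = 3 - 1*102 = 3 - 102 = -99)
√(n(b(11, -1)) + (-548 - 1*(-12802))) = √(-99 + (-548 - 1*(-12802))) = √(-99 + (-548 + 12802)) = √(-99 + 12254) = √12155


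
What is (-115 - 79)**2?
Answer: 37636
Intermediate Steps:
(-115 - 79)**2 = (-194)**2 = 37636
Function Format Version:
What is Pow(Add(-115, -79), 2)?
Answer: 37636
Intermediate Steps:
Pow(Add(-115, -79), 2) = Pow(-194, 2) = 37636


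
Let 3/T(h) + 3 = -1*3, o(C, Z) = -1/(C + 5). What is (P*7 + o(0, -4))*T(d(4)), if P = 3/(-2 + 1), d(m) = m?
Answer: 53/5 ≈ 10.600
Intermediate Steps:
o(C, Z) = -1/(5 + C)
P = -3 (P = 3/(-1) = -1*3 = -3)
T(h) = -½ (T(h) = 3/(-3 - 1*3) = 3/(-3 - 3) = 3/(-6) = 3*(-⅙) = -½)
(P*7 + o(0, -4))*T(d(4)) = (-3*7 - 1/(5 + 0))*(-½) = (-21 - 1/5)*(-½) = (-21 - 1*⅕)*(-½) = (-21 - ⅕)*(-½) = -106/5*(-½) = 53/5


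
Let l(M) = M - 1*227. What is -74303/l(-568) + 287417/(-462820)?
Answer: 6832083589/73588380 ≈ 92.842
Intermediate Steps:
l(M) = -227 + M (l(M) = M - 227 = -227 + M)
-74303/l(-568) + 287417/(-462820) = -74303/(-227 - 568) + 287417/(-462820) = -74303/(-795) + 287417*(-1/462820) = -74303*(-1/795) - 287417/462820 = 74303/795 - 287417/462820 = 6832083589/73588380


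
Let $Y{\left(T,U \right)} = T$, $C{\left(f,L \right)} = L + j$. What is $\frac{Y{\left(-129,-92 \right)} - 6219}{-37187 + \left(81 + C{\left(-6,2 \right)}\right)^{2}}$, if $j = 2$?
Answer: $\frac{3174}{14981} \approx 0.21187$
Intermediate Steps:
$C{\left(f,L \right)} = 2 + L$ ($C{\left(f,L \right)} = L + 2 = 2 + L$)
$\frac{Y{\left(-129,-92 \right)} - 6219}{-37187 + \left(81 + C{\left(-6,2 \right)}\right)^{2}} = \frac{-129 - 6219}{-37187 + \left(81 + \left(2 + 2\right)\right)^{2}} = - \frac{6348}{-37187 + \left(81 + 4\right)^{2}} = - \frac{6348}{-37187 + 85^{2}} = - \frac{6348}{-37187 + 7225} = - \frac{6348}{-29962} = \left(-6348\right) \left(- \frac{1}{29962}\right) = \frac{3174}{14981}$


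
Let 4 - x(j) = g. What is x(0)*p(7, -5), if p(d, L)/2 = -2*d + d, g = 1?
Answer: -42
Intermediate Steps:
p(d, L) = -2*d (p(d, L) = 2*(-2*d + d) = 2*(-d) = -2*d)
x(j) = 3 (x(j) = 4 - 1*1 = 4 - 1 = 3)
x(0)*p(7, -5) = 3*(-2*7) = 3*(-14) = -42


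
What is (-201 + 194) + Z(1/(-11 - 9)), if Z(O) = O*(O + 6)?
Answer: -2919/400 ≈ -7.2975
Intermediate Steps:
Z(O) = O*(6 + O)
(-201 + 194) + Z(1/(-11 - 9)) = (-201 + 194) + (6 + 1/(-11 - 9))/(-11 - 9) = -7 + (6 + 1/(-20))/(-20) = -7 - (6 - 1/20)/20 = -7 - 1/20*119/20 = -7 - 119/400 = -2919/400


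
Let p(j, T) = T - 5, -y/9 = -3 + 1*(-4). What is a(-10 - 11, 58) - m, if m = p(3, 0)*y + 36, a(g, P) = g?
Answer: 258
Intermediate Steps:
y = 63 (y = -9*(-3 + 1*(-4)) = -9*(-3 - 4) = -9*(-7) = 63)
p(j, T) = -5 + T
m = -279 (m = (-5 + 0)*63 + 36 = -5*63 + 36 = -315 + 36 = -279)
a(-10 - 11, 58) - m = (-10 - 11) - 1*(-279) = -21 + 279 = 258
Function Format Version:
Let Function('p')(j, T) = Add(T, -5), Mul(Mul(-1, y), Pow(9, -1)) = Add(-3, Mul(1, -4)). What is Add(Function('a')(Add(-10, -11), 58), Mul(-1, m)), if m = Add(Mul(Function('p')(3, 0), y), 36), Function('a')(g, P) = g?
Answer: 258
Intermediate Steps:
y = 63 (y = Mul(-9, Add(-3, Mul(1, -4))) = Mul(-9, Add(-3, -4)) = Mul(-9, -7) = 63)
Function('p')(j, T) = Add(-5, T)
m = -279 (m = Add(Mul(Add(-5, 0), 63), 36) = Add(Mul(-5, 63), 36) = Add(-315, 36) = -279)
Add(Function('a')(Add(-10, -11), 58), Mul(-1, m)) = Add(Add(-10, -11), Mul(-1, -279)) = Add(-21, 279) = 258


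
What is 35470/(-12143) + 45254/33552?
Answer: -320285059/203710968 ≈ -1.5723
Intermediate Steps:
35470/(-12143) + 45254/33552 = 35470*(-1/12143) + 45254*(1/33552) = -35470/12143 + 22627/16776 = -320285059/203710968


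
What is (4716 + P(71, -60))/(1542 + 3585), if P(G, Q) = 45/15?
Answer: 1573/1709 ≈ 0.92042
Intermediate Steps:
P(G, Q) = 3 (P(G, Q) = 45*(1/15) = 3)
(4716 + P(71, -60))/(1542 + 3585) = (4716 + 3)/(1542 + 3585) = 4719/5127 = 4719*(1/5127) = 1573/1709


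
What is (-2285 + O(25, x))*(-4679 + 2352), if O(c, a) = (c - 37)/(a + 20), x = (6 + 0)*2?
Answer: 42544541/8 ≈ 5.3181e+6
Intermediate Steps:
x = 12 (x = 6*2 = 12)
O(c, a) = (-37 + c)/(20 + a)
(-2285 + O(25, x))*(-4679 + 2352) = (-2285 + (-37 + 25)/(20 + 12))*(-4679 + 2352) = (-2285 - 12/32)*(-2327) = (-2285 + (1/32)*(-12))*(-2327) = (-2285 - 3/8)*(-2327) = -18283/8*(-2327) = 42544541/8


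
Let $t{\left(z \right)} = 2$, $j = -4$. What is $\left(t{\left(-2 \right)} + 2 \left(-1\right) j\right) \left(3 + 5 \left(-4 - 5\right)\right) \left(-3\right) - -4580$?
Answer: $5840$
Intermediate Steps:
$\left(t{\left(-2 \right)} + 2 \left(-1\right) j\right) \left(3 + 5 \left(-4 - 5\right)\right) \left(-3\right) - -4580 = \left(2 + 2 \left(-1\right) \left(-4\right)\right) \left(3 + 5 \left(-4 - 5\right)\right) \left(-3\right) - -4580 = \left(2 - -8\right) \left(3 + 5 \left(-9\right)\right) \left(-3\right) + 4580 = \left(2 + 8\right) \left(3 - 45\right) \left(-3\right) + 4580 = 10 \left(\left(-42\right) \left(-3\right)\right) + 4580 = 10 \cdot 126 + 4580 = 1260 + 4580 = 5840$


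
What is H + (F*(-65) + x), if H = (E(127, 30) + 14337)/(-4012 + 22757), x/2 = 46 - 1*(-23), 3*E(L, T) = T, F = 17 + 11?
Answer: -31514743/18745 ≈ -1681.2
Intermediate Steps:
F = 28
E(L, T) = T/3
x = 138 (x = 2*(46 - 1*(-23)) = 2*(46 + 23) = 2*69 = 138)
H = 14347/18745 (H = ((⅓)*30 + 14337)/(-4012 + 22757) = (10 + 14337)/18745 = 14347*(1/18745) = 14347/18745 ≈ 0.76538)
H + (F*(-65) + x) = 14347/18745 + (28*(-65) + 138) = 14347/18745 + (-1820 + 138) = 14347/18745 - 1682 = -31514743/18745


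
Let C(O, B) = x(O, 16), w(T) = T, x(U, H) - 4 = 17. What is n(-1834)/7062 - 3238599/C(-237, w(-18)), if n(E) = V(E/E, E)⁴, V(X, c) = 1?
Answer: -1089094577/7062 ≈ -1.5422e+5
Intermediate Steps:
x(U, H) = 21 (x(U, H) = 4 + 17 = 21)
C(O, B) = 21
n(E) = 1 (n(E) = 1⁴ = 1)
n(-1834)/7062 - 3238599/C(-237, w(-18)) = 1/7062 - 3238599/21 = 1*(1/7062) - 3238599*1/21 = 1/7062 - 154219 = -1089094577/7062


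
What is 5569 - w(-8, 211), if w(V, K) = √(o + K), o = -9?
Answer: 5569 - √202 ≈ 5554.8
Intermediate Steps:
w(V, K) = √(-9 + K)
5569 - w(-8, 211) = 5569 - √(-9 + 211) = 5569 - √202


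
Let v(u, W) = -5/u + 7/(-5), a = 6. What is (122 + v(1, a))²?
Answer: 334084/25 ≈ 13363.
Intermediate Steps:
v(u, W) = -7/5 - 5/u (v(u, W) = -5/u + 7*(-⅕) = -5/u - 7/5 = -7/5 - 5/u)
(122 + v(1, a))² = (122 + (-7/5 - 5/1))² = (122 + (-7/5 - 5*1))² = (122 + (-7/5 - 5))² = (122 - 32/5)² = (578/5)² = 334084/25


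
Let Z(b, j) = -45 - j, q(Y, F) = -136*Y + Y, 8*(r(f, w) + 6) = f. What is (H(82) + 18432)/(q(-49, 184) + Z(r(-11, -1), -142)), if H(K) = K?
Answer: 9257/3356 ≈ 2.7583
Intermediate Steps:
r(f, w) = -6 + f/8
q(Y, F) = -135*Y
(H(82) + 18432)/(q(-49, 184) + Z(r(-11, -1), -142)) = (82 + 18432)/(-135*(-49) + (-45 - 1*(-142))) = 18514/(6615 + (-45 + 142)) = 18514/(6615 + 97) = 18514/6712 = 18514*(1/6712) = 9257/3356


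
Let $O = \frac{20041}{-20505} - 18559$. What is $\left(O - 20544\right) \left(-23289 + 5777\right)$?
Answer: $\frac{14041595404672}{20505} \approx 6.8479 \cdot 10^{8}$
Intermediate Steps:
$O = - \frac{380572336}{20505}$ ($O = 20041 \left(- \frac{1}{20505}\right) - 18559 = - \frac{20041}{20505} - 18559 = - \frac{380572336}{20505} \approx -18560.0$)
$\left(O - 20544\right) \left(-23289 + 5777\right) = \left(- \frac{380572336}{20505} - 20544\right) \left(-23289 + 5777\right) = \left(- \frac{801827056}{20505}\right) \left(-17512\right) = \frac{14041595404672}{20505}$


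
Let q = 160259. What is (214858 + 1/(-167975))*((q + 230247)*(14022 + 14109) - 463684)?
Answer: 396452105469253214498/167975 ≈ 2.3602e+15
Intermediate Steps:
(214858 + 1/(-167975))*((q + 230247)*(14022 + 14109) - 463684) = (214858 + 1/(-167975))*((160259 + 230247)*(14022 + 14109) - 463684) = (214858 - 1/167975)*(390506*28131 - 463684) = 36090772549*(10985324286 - 463684)/167975 = (36090772549/167975)*10984860602 = 396452105469253214498/167975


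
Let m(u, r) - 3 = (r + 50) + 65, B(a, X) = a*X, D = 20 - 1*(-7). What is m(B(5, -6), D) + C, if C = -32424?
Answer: -32279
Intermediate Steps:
D = 27 (D = 20 + 7 = 27)
B(a, X) = X*a
m(u, r) = 118 + r (m(u, r) = 3 + ((r + 50) + 65) = 3 + ((50 + r) + 65) = 3 + (115 + r) = 118 + r)
m(B(5, -6), D) + C = (118 + 27) - 32424 = 145 - 32424 = -32279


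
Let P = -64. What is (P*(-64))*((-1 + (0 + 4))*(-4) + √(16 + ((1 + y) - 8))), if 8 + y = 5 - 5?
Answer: -45056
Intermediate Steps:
y = -8 (y = -8 + (5 - 5) = -8 + 0 = -8)
(P*(-64))*((-1 + (0 + 4))*(-4) + √(16 + ((1 + y) - 8))) = (-64*(-64))*((-1 + (0 + 4))*(-4) + √(16 + ((1 - 8) - 8))) = 4096*((-1 + 4)*(-4) + √(16 + (-7 - 8))) = 4096*(3*(-4) + √(16 - 15)) = 4096*(-12 + √1) = 4096*(-12 + 1) = 4096*(-11) = -45056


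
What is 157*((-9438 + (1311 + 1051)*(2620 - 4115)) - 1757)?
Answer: -556154445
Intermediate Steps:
157*((-9438 + (1311 + 1051)*(2620 - 4115)) - 1757) = 157*((-9438 + 2362*(-1495)) - 1757) = 157*((-9438 - 3531190) - 1757) = 157*(-3540628 - 1757) = 157*(-3542385) = -556154445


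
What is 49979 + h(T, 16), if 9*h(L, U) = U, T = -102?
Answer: 449827/9 ≈ 49981.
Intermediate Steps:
h(L, U) = U/9
49979 + h(T, 16) = 49979 + (1/9)*16 = 49979 + 16/9 = 449827/9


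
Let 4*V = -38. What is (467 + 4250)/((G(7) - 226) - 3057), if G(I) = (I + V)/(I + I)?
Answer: -132076/91929 ≈ -1.4367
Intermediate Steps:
V = -19/2 (V = (¼)*(-38) = -19/2 ≈ -9.5000)
G(I) = (-19/2 + I)/(2*I) (G(I) = (I - 19/2)/(I + I) = (-19/2 + I)/((2*I)) = (-19/2 + I)*(1/(2*I)) = (-19/2 + I)/(2*I))
(467 + 4250)/((G(7) - 226) - 3057) = (467 + 4250)/(((¼)*(-19 + 2*7)/7 - 226) - 3057) = 4717/(((¼)*(⅐)*(-19 + 14) - 226) - 3057) = 4717/(((¼)*(⅐)*(-5) - 226) - 3057) = 4717/((-5/28 - 226) - 3057) = 4717/(-6333/28 - 3057) = 4717/(-91929/28) = 4717*(-28/91929) = -132076/91929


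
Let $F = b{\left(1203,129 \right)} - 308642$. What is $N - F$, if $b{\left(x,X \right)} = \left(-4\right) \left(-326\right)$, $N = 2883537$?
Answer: $3190875$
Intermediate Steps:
$b{\left(x,X \right)} = 1304$
$F = -307338$ ($F = 1304 - 308642 = -307338$)
$N - F = 2883537 - -307338 = 2883537 + 307338 = 3190875$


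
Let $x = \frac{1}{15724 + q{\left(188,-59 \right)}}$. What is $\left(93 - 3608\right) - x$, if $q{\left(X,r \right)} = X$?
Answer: $- \frac{55930681}{15912} \approx -3515.0$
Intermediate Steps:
$x = \frac{1}{15912}$ ($x = \frac{1}{15724 + 188} = \frac{1}{15912} \approx 6.2846 \cdot 10^{-5}$)
$\left(93 - 3608\right) - x = \left(93 - 3608\right) - \frac{1}{15912} = -3515 - \frac{1}{15912} = - \frac{55930681}{15912}$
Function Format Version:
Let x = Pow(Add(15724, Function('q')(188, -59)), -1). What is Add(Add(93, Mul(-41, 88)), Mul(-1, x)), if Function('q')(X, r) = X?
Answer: Rational(-55930681, 15912) ≈ -3515.0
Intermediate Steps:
x = Rational(1, 15912) (x = Pow(Add(15724, 188), -1) = Pow(15912, -1) = Rational(1, 15912) ≈ 6.2846e-5)
Add(Add(93, Mul(-41, 88)), Mul(-1, x)) = Add(Add(93, Mul(-41, 88)), Mul(-1, Rational(1, 15912))) = Add(Add(93, -3608), Rational(-1, 15912)) = Add(-3515, Rational(-1, 15912)) = Rational(-55930681, 15912)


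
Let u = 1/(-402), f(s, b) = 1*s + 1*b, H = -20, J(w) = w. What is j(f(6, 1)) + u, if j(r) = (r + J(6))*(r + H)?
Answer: -67939/402 ≈ -169.00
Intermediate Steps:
f(s, b) = b + s (f(s, b) = s + b = b + s)
j(r) = (-20 + r)*(6 + r) (j(r) = (r + 6)*(r - 20) = (6 + r)*(-20 + r) = (-20 + r)*(6 + r))
u = -1/402 ≈ -0.0024876
j(f(6, 1)) + u = (-120 + (1 + 6)**2 - 14*(1 + 6)) - 1/402 = (-120 + 7**2 - 14*7) - 1/402 = (-120 + 49 - 98) - 1/402 = -169 - 1/402 = -67939/402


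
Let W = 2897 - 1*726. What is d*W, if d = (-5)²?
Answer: 54275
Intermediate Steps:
W = 2171 (W = 2897 - 726 = 2171)
d = 25
d*W = 25*2171 = 54275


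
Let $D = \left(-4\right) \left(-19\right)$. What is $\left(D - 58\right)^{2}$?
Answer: $324$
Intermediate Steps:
$D = 76$
$\left(D - 58\right)^{2} = \left(76 - 58\right)^{2} = 18^{2} = 324$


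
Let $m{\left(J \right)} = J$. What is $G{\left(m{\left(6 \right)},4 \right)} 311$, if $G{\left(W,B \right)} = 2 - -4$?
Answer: $1866$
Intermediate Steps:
$G{\left(W,B \right)} = 6$ ($G{\left(W,B \right)} = 2 + 4 = 6$)
$G{\left(m{\left(6 \right)},4 \right)} 311 = 6 \cdot 311 = 1866$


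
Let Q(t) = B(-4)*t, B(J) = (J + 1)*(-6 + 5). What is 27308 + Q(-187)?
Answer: 26747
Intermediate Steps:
B(J) = -1 - J (B(J) = (1 + J)*(-1) = -1 - J)
Q(t) = 3*t (Q(t) = (-1 - 1*(-4))*t = (-1 + 4)*t = 3*t)
27308 + Q(-187) = 27308 + 3*(-187) = 27308 - 561 = 26747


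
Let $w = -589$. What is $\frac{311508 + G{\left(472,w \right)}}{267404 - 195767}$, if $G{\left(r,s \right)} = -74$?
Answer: $\frac{311434}{71637} \approx 4.3474$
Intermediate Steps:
$\frac{311508 + G{\left(472,w \right)}}{267404 - 195767} = \frac{311508 - 74}{267404 - 195767} = \frac{311434}{71637}$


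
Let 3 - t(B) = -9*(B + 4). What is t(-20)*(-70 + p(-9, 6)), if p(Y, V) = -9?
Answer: 11139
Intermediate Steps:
t(B) = 39 + 9*B (t(B) = 3 - (-9)*(B + 4) = 3 - (-9)*(4 + B) = 3 - (-36 - 9*B) = 3 + (36 + 9*B) = 39 + 9*B)
t(-20)*(-70 + p(-9, 6)) = (39 + 9*(-20))*(-70 - 9) = (39 - 180)*(-79) = -141*(-79) = 11139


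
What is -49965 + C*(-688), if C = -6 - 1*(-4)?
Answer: -48589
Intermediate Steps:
C = -2 (C = -6 + 4 = -2)
-49965 + C*(-688) = -49965 - 2*(-688) = -49965 + 1376 = -48589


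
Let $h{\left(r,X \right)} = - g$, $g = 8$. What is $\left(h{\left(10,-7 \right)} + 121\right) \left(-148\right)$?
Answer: $-16724$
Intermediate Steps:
$h{\left(r,X \right)} = -8$ ($h{\left(r,X \right)} = \left(-1\right) 8 = -8$)
$\left(h{\left(10,-7 \right)} + 121\right) \left(-148\right) = \left(-8 + 121\right) \left(-148\right) = 113 \left(-148\right) = -16724$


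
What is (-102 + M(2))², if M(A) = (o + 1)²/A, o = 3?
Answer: 8836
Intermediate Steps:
M(A) = 16/A (M(A) = (3 + 1)²/A = 4²/A = 16/A)
(-102 + M(2))² = (-102 + 16/2)² = (-102 + 16*(½))² = (-102 + 8)² = (-94)² = 8836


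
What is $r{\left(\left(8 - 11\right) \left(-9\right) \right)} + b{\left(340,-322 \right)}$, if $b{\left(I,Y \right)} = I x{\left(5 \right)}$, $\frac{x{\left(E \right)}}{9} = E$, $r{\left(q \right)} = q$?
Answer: $15327$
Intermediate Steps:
$x{\left(E \right)} = 9 E$
$b{\left(I,Y \right)} = 45 I$ ($b{\left(I,Y \right)} = I 9 \cdot 5 = I 45 = 45 I$)
$r{\left(\left(8 - 11\right) \left(-9\right) \right)} + b{\left(340,-322 \right)} = \left(8 - 11\right) \left(-9\right) + 45 \cdot 340 = \left(-3\right) \left(-9\right) + 15300 = 27 + 15300 = 15327$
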